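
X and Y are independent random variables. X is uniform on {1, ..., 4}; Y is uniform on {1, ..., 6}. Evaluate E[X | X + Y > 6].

Outcomes with X + Y > 6: (1,6), (2,5), (2,6), (3,4), (3,5), (3,6), (4,3), (4,4), (4,5), (4,6), each with probability 1/24.
E[X | X + Y > 6] = (1 + 2 + 2 + 3 + 3 + 3 + 4 + 4 + 4 + 4) / 10 = 3.

3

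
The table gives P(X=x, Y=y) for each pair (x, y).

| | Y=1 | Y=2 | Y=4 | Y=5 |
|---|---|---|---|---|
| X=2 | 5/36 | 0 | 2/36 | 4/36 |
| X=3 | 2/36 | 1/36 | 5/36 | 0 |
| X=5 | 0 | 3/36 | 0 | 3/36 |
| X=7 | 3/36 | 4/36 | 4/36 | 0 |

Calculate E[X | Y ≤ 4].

P(Y ≤ 4) = 29/36.
Summing X·P(X=x,Y=y) over the conditioning event gives 65/18.
E[X | Y ≤ 4] = (65/18) / (29/36) = 130/29.

130/29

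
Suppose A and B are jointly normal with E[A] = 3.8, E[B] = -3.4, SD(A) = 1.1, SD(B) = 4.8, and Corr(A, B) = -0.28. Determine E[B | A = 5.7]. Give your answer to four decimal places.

E[B | A=x] = μ_B + ρ(σ_B/σ_A)(x − μ_A) for jointly normal variables.
E[B | A=5.7] = -3.4 + (-0.28)·(4.8/1.1)·(5.7 − (3.8)) = -3.4 + (-1.22182)·(1.9) = -5.7215.

-5.7215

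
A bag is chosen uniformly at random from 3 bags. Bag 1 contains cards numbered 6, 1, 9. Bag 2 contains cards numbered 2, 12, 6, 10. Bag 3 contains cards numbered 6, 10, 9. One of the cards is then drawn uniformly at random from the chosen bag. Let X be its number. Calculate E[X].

127/18

E[X | bag 1] = (6+1+9)/3 = 16/3.
E[X | bag 2] = (2+12+6+10)/4 = 15/2.
E[X | bag 3] = (6+10+9)/3 = 25/3.
By the law of total expectation,
E[X] = (1/3)·(16/3) + (1/3)·(15/2) + (1/3)·(25/3) = 127/18.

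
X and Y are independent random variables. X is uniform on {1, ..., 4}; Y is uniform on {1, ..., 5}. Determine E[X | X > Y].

10/3

Outcomes with X > Y: (2,1), (3,1), (3,2), (4,1), (4,2), (4,3), each with probability 1/20.
E[X | X > Y] = (2 + 3 + 3 + 4 + 4 + 4) / 6 = 10/3.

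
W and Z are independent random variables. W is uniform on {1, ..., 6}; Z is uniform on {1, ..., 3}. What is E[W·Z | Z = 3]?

21/2

P(Z = 3) = 1/3.
Summing WZ·P(x,y) over outcomes with Z = 3 gives 7/2.
E[W·Z | Z = 3] = (7/2) / (1/3) = 21/2.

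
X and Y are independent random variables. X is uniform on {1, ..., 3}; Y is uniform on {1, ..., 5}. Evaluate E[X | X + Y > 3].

P(X + Y > 3) = 4/5.
Summing X·P(x,y) over outcomes with X + Y > 3 gives 26/15.
E[X | X + Y > 3] = (26/15) / (4/5) = 13/6.

13/6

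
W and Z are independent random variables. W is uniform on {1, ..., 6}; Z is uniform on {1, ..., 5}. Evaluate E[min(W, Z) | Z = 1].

1

Outcomes with Z = 1: (1,1), (2,1), (3,1), (4,1), (5,1), (6,1), each with probability 1/30.
E[min(W, Z) | Z = 1] = (1 + 1 + 1 + 1 + 1 + 1) / 6 = 1.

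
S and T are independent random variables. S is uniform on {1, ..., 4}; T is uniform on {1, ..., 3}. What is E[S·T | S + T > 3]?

Outcomes with S + T > 3: (1,3), (2,2), (2,3), (3,1), (3,2), (3,3), (4,1), (4,2), (4,3), each with probability 1/12.
E[S·T | S + T > 3] = (3 + 4 + 6 + 3 + 6 + 9 + 4 + 8 + 12) / 9 = 55/9.

55/9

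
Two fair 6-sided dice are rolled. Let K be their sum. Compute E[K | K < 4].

P(K < 4) = 1/12.
Σ over the event: 2·1/36 + 3·1/18 = 2/9.
E[K | K < 4] = (2/9) / (1/12) = 8/3.

8/3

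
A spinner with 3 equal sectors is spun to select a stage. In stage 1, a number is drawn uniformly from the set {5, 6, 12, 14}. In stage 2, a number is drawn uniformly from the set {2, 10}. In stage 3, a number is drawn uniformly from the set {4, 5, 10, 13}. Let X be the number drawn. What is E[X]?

E[X | stage 1] = (5+6+12+14)/4 = 37/4.
E[X | stage 2] = (2+10)/2 = 6.
E[X | stage 3] = (4+5+10+13)/4 = 8.
By the law of total expectation,
E[X] = (1/3)·(37/4) + (1/3)·(6) + (1/3)·(8) = 31/4.

31/4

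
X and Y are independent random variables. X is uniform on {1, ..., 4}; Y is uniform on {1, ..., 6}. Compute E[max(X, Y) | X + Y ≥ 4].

P(X + Y ≥ 4) = 7/8.
Summing max(X,Y)·P(x,y) over outcomes with X + Y ≥ 4 gives 89/24.
E[max(X, Y) | X + Y ≥ 4] = (89/24) / (7/8) = 89/21.

89/21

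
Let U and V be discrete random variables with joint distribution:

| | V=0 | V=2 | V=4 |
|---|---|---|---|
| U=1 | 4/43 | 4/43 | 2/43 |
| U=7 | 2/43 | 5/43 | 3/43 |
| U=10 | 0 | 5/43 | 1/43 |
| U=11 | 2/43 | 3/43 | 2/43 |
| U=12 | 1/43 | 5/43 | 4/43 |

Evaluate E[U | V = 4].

103/12

P(V = 4) = 12/43.
Σ U·P over the event = 1·(2/43) + 7·(3/43) + 10·(1/43) + 11·(2/43) + 12·(4/43) = 103/43.
E[U | V = 4] = (103/43) / (12/43) = 103/12.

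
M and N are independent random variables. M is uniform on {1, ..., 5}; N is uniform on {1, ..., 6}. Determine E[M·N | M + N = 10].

P(M + N = 10) = 1/15.
Summing MN·P(x,y) over outcomes with M + N = 10 gives 49/30.
E[M·N | M + N = 10] = (49/30) / (1/15) = 49/2.

49/2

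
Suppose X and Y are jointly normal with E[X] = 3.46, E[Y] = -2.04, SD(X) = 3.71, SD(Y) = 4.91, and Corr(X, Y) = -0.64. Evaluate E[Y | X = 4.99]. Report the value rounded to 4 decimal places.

For a bivariate normal, E[Y | X=x] = μ_Y + ρ·(σ_Y/σ_X)·(x − μ_X).
E[Y | X=4.99] = -2.04 + (-0.64)·(4.91/3.71)·(4.99 − (3.46)) = -2.04 + (-0.84701)·(1.53) = -3.3359.

-3.3359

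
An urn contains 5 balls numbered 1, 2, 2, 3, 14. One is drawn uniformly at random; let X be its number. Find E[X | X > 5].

P(X > 5) = 1/5.
Σ over the event: 14·1/5 = 14/5.
E[X | X > 5] = (14/5) / (1/5) = 14.

14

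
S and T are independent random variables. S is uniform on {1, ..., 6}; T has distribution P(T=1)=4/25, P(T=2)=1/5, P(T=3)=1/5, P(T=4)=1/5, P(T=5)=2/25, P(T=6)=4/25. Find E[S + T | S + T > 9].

32/3

P(S + T > 9) = 7/50.
Summing (S+T)·P(x,y) over outcomes with S + T > 9 gives 112/75.
E[S + T | S + T > 9] = (112/75) / (7/50) = 32/3.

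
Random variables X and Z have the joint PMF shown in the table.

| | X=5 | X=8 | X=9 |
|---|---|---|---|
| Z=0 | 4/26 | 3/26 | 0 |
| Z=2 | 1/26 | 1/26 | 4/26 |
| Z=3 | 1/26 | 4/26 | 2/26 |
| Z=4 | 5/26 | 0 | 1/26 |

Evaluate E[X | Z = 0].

44/7

P(Z = 0) = 7/26.
Summing X·P(X=x,Z=y) over the conditioning event gives 22/13.
E[X | Z = 0] = (22/13) / (7/26) = 44/7.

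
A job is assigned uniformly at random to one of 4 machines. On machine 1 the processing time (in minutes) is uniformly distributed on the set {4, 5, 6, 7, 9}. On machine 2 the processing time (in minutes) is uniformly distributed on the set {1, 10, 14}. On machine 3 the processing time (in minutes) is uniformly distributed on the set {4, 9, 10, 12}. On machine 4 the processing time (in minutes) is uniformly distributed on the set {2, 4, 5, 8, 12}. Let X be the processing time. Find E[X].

1769/240

E[X | machine 1] = (4+5+6+7+9)/5 = 31/5.
E[X | machine 2] = (1+10+14)/3 = 25/3.
E[X | machine 3] = (4+9+10+12)/4 = 35/4.
E[X | machine 4] = (2+4+5+8+12)/5 = 31/5.
E[X] = (1/4)·(31/5) + (1/4)·(25/3) + (1/4)·(35/4) + (1/4)·(31/5) = 1769/240.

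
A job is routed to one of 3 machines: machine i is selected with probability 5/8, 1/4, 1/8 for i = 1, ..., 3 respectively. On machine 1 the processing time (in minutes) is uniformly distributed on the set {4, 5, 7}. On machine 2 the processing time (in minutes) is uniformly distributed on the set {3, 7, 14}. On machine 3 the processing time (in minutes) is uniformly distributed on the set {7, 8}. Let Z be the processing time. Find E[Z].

301/48

E[Z | machine 1] = (4+5+7)/3 = 16/3.
E[Z | machine 2] = (3+7+14)/3 = 8.
E[Z | machine 3] = (7+8)/2 = 15/2.
E[Z] = (5/8)·(16/3) + (1/4)·(8) + (1/8)·(15/2) = 301/48.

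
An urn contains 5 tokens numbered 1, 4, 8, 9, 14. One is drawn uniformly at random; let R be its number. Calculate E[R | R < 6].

5/2

P(R < 6) = 2/5.
Σ over the event: 1·1/5 + 4·1/5 = 1.
E[R | R < 6] = (1) / (2/5) = 5/2.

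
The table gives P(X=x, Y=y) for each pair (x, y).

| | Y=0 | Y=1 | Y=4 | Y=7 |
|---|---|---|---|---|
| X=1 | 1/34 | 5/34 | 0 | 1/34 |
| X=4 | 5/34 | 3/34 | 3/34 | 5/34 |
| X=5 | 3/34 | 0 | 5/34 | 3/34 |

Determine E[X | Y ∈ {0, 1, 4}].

P(Y ∈ {0, 1, 4}) = 25/34.
Summing X·P(X=x,Y=y) over the conditioning event gives 45/17.
E[X | Y ∈ {0, 1, 4}] = (45/17) / (25/34) = 18/5.

18/5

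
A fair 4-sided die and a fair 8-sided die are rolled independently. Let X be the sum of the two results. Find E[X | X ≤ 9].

P(X ≤ 9) = 13/16.
Σ over the event: 2·1/32 + 3·1/16 + 4·3/32 + 5·1/8 + 6·1/8 + 7·1/8 + 8·1/8 + 9·1/8 = 5.
E[X | X ≤ 9] = (5) / (13/16) = 80/13.

80/13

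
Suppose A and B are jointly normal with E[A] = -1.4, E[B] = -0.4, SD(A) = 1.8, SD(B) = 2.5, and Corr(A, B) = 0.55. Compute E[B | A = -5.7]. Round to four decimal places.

-3.6847

E[B | A=x] = μ_B + ρ(σ_B/σ_A)(x − μ_A) for jointly normal variables.
E[B | A=-5.7] = -0.4 + (0.55)·(2.5/1.8)·(-5.7 − (-1.4)) = -0.4 + (0.76389)·(-4.3) = -3.6847.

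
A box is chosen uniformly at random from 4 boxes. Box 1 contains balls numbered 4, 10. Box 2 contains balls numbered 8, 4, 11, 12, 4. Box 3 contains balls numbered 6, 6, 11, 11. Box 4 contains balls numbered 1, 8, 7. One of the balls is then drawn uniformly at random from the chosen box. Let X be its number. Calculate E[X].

859/120

E[X | box 1] = (4+10)/2 = 7.
E[X | box 2] = (8+4+11+12+4)/5 = 39/5.
E[X | box 3] = (6+6+11+11)/4 = 17/2.
E[X | box 4] = (1+8+7)/3 = 16/3.
E[X] = (1/4)·(7) + (1/4)·(39/5) + (1/4)·(17/2) + (1/4)·(16/3) = 859/120.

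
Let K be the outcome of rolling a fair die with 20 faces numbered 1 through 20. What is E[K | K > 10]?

Given K > 10, K is equally likely to be any of {11, 12, 13, 14, 15, 16, 17, 18, 19, 20}.
E[K | K > 10] = (11 + 12 + 13 + 14 + 15 + 16 + 17 + 18 + 19 + 20) / 10 = 31/2.

31/2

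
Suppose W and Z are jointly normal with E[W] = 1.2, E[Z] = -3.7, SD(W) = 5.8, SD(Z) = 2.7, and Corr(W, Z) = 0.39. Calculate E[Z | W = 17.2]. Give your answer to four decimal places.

-0.7952

For a bivariate normal, E[Z | W=x] = μ_Z + ρ·(σ_Z/σ_W)·(x − μ_W).
E[Z | W=17.2] = -3.7 + (0.39)·(2.7/5.8)·(17.2 − (1.2)) = -3.7 + (0.18155)·(16) = -0.7952.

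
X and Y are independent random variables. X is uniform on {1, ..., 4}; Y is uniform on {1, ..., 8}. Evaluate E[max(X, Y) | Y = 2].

11/4

P(Y = 2) = 1/8.
Summing max(X,Y)·P(x,y) over outcomes with Y = 2 gives 11/32.
E[max(X, Y) | Y = 2] = (11/32) / (1/8) = 11/4.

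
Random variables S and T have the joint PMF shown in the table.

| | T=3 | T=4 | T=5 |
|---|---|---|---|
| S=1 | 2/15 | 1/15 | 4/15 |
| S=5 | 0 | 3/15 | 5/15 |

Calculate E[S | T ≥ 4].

45/13

P(T ≥ 4) = 13/15.
Σ S·P over the event = 1·(1/15) + 1·(4/15) + 5·(3/15) + 5·(5/15) = 3.
E[S | T ≥ 4] = (3) / (13/15) = 45/13.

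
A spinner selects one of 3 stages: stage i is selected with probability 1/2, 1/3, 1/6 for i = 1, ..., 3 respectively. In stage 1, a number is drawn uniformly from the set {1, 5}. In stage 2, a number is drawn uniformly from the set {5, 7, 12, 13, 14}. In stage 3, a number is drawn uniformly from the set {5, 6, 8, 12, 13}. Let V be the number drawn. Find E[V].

191/30

E[V | stage 1] = (1+5)/2 = 3.
E[V | stage 2] = (5+7+12+13+14)/5 = 51/5.
E[V | stage 3] = (5+6+8+12+13)/5 = 44/5.
E[V] = (1/2)·(3) + (1/3)·(51/5) + (1/6)·(44/5) = 191/30.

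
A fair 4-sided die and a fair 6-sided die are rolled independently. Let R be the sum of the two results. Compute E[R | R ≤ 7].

P(R ≤ 7) = 3/4.
Σ over the event: 2·1/24 + 3·1/12 + 4·1/8 + 5·1/6 + 6·1/6 + 7·1/6 = 23/6.
E[R | R ≤ 7] = (23/6) / (3/4) = 46/9.

46/9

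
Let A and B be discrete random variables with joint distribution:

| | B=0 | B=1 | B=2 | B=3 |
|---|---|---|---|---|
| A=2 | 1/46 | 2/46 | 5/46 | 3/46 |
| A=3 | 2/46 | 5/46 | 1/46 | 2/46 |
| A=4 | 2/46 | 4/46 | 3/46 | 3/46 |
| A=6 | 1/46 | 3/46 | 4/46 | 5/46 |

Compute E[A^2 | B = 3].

P(B = 3) = 13/46.
Σ A^2·P over the event = 4·(3/46) + 9·(2/46) + 16·(3/46) + 36·(5/46) = 129/23.
E[A^2 | B = 3] = (129/23) / (13/46) = 258/13.

258/13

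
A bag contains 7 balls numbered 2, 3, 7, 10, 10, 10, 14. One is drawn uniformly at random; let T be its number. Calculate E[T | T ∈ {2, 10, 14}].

46/5

P(T ∈ {2, 10, 14}) = 5/7.
Σ over the event: 2·1/7 + 10·3/7 + 14·1/7 = 46/7.
E[T | T ∈ {2, 10, 14}] = (46/7) / (5/7) = 46/5.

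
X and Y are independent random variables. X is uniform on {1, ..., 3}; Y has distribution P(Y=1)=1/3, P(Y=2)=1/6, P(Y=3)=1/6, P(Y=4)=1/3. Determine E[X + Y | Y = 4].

6

P(Y = 4) = 1/3.
Summing (X+Y)·P(x,y) over outcomes with Y = 4 gives 2.
E[X + Y | Y = 4] = (2) / (1/3) = 6.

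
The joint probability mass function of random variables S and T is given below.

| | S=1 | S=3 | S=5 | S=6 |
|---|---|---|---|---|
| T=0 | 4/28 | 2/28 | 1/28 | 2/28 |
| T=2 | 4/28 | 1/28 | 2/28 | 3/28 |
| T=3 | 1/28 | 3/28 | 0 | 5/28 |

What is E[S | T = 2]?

7/2

P(T = 2) = 5/14.
Σ S·P over the event = 1·(4/28) + 3·(1/28) + 5·(2/28) + 6·(3/28) = 5/4.
E[S | T = 2] = (5/4) / (5/14) = 7/2.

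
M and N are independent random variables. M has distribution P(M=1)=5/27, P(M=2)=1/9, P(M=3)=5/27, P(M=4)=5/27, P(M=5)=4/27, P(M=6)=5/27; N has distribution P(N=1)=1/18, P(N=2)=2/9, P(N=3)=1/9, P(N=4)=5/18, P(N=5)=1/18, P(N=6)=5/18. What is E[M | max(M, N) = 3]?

P(max(M, N) = 3) = 17/162.
Summing M·P(x,y) over outcomes with max(M, N) = 3 gives 127/486.
E[M | max(M, N) = 3] = (127/486) / (17/162) = 127/51.

127/51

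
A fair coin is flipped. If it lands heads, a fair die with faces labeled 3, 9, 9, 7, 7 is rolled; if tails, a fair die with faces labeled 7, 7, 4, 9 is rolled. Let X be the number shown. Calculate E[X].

E[X | heads] = (3+9+9+7+7)/5 = 7.
E[X | tails] = (7+7+4+9)/4 = 27/4.
By the law of total expectation,
E[X] = (1/2)·(7) + (1/2)·(27/4) = 55/8.

55/8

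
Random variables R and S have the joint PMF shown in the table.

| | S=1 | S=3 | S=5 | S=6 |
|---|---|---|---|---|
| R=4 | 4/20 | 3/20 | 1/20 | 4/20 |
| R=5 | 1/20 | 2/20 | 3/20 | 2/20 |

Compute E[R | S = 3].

22/5

P(S = 3) = 1/4.
Σ R·P over the event = 4·(3/20) + 5·(2/20) = 11/10.
E[R | S = 3] = (11/10) / (1/4) = 22/5.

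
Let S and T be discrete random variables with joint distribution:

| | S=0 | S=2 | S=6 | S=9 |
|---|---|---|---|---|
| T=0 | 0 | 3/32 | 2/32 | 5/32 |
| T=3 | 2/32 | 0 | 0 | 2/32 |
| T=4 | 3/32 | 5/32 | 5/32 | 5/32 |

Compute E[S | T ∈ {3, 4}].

P(T ∈ {3, 4}) = 11/16.
Σ S·P over the event = 0·(2/32) + 0·(3/32) + 2·(5/32) + 6·(5/32) + 9·(2/32) + 9·(5/32) = 103/32.
E[S | T ∈ {3, 4}] = (103/32) / (11/16) = 103/22.

103/22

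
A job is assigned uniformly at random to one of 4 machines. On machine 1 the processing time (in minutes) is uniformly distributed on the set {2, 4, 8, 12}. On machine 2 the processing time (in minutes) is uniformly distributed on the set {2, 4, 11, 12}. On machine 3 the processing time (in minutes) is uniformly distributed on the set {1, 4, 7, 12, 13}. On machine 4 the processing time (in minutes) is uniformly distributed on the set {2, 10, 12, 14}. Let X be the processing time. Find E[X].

E[X | machine 1] = (2+4+8+12)/4 = 13/2.
E[X | machine 2] = (2+4+11+12)/4 = 29/4.
E[X | machine 3] = (1+4+7+12+13)/5 = 37/5.
E[X | machine 4] = (2+10+12+14)/4 = 19/2.
By the law of total expectation,
E[X] = (1/4)·(13/2) + (1/4)·(29/4) + (1/4)·(37/5) + (1/4)·(19/2) = 613/80.

613/80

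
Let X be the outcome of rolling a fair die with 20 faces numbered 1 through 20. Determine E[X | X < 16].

P(X < 16) = 3/4.
E[X | X < 16] = (6) / (3/4) = 8.

8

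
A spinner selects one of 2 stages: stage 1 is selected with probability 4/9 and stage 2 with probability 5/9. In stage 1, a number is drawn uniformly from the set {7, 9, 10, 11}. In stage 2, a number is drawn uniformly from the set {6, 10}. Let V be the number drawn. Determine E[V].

E[V | stage 1] = (7+9+10+11)/4 = 37/4.
E[V | stage 2] = (6+10)/2 = 8.
E[V] = (4/9)·(37/4) + (5/9)·(8) = 77/9.

77/9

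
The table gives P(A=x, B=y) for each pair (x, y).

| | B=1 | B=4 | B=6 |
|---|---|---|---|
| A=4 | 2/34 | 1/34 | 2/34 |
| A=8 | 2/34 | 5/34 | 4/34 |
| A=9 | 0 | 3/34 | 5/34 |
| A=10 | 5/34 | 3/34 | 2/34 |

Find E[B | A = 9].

P(A = 9) = 4/17.
Summing B·P(A=x,B=y) over the conditioning event gives 21/17.
E[B | A = 9] = (21/17) / (4/17) = 21/4.

21/4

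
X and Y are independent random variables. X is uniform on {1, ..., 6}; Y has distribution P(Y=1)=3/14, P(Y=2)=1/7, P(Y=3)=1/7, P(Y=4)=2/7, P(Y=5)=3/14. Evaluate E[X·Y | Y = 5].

P(Y = 5) = 3/14.
Summing XY·P(x,y) over outcomes with Y = 5 gives 15/4.
E[X·Y | Y = 5] = (15/4) / (3/14) = 35/2.

35/2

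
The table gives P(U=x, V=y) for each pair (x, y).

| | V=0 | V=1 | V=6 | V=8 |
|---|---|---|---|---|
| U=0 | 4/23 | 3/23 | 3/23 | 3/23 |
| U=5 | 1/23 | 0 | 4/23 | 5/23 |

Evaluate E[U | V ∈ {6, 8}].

3

P(V ∈ {6, 8}) = 15/23.
Σ U·P over the event = 0·(3/23) + 0·(3/23) + 5·(4/23) + 5·(5/23) = 45/23.
E[U | V ∈ {6, 8}] = (45/23) / (15/23) = 3.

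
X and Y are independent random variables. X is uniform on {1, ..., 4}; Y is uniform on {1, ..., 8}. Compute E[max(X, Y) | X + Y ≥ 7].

37/6

P(X + Y ≥ 7) = 9/16.
Summing max(X,Y)·P(x,y) over outcomes with X + Y ≥ 7 gives 111/32.
E[max(X, Y) | X + Y ≥ 7] = (111/32) / (9/16) = 37/6.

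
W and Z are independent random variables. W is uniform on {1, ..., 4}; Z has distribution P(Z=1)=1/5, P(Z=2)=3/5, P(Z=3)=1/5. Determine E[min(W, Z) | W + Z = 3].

P(W + Z = 3) = 1/5.
Summing min(W,Z)·P(x,y) over outcomes with W + Z = 3 gives 1/5.
E[min(W, Z) | W + Z = 3] = (1/5) / (1/5) = 1.

1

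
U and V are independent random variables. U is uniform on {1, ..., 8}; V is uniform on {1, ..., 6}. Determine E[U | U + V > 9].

20/3

P(U + V > 9) = 5/16.
Summing U·P(x,y) over outcomes with U + V > 9 gives 25/12.
E[U | U + V > 9] = (25/12) / (5/16) = 20/3.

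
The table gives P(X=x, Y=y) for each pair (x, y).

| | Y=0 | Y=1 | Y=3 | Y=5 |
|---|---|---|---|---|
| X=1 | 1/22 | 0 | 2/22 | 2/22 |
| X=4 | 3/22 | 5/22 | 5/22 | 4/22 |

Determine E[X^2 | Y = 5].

P(Y = 5) = 3/11.
Σ X^2·P over the event = 1·(2/22) + 16·(4/22) = 3.
E[X^2 | Y = 5] = (3) / (3/11) = 11.

11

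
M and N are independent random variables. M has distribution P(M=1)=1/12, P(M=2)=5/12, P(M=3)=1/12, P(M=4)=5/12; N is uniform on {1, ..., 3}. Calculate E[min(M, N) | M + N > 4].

45/22

P(M + N > 4) = 11/18.
Summing min(M,N)·P(x,y) over outcomes with M + N > 4 gives 5/4.
E[min(M, N) | M + N > 4] = (5/4) / (11/18) = 45/22.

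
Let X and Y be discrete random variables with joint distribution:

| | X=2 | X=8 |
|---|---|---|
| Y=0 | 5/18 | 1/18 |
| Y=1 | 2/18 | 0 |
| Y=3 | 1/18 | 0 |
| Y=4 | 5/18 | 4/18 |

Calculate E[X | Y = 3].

P(Y = 3) = 1/18.
Σ X·P over the event = 2·(1/18) = 1/9.
E[X | Y = 3] = (1/9) / (1/18) = 2.

2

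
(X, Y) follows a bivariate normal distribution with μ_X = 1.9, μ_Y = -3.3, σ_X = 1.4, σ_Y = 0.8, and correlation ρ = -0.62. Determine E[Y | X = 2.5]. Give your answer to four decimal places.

E[Y | X=x] = μ_Y + ρ(σ_Y/σ_X)(x − μ_X) for jointly normal variables.
E[Y | X=2.5] = -3.3 + (-0.62)·(0.8/1.4)·(2.5 − (1.9)) = -3.3 + (-0.35429)·(0.6) = -3.5126.

-3.5126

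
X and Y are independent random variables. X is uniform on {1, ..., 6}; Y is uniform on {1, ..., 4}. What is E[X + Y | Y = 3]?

P(Y = 3) = 1/4.
Summing (X+Y)·P(x,y) over outcomes with Y = 3 gives 13/8.
E[X + Y | Y = 3] = (13/8) / (1/4) = 13/2.

13/2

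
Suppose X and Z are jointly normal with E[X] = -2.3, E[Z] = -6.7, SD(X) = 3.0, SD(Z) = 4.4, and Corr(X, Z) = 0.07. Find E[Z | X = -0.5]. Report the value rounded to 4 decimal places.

-6.5152

For a bivariate normal, E[Z | X=x] = μ_Z + ρ·(σ_Z/σ_X)·(x − μ_X).
E[Z | X=-0.5] = -6.7 + (0.07)·(4.4/3.0)·(-0.5 − (-2.3)) = -6.7 + (0.10267)·(1.8) = -6.5152.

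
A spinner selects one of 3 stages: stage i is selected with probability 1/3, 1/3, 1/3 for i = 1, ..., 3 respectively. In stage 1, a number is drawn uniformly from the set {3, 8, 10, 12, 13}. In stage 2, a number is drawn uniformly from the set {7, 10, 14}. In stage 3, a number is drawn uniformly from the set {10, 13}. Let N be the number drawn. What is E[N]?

E[N | stage 1] = (3+8+10+12+13)/5 = 46/5.
E[N | stage 2] = (7+10+14)/3 = 31/3.
E[N | stage 3] = (10+13)/2 = 23/2.
E[N] = (1/3)·(46/5) + (1/3)·(31/3) + (1/3)·(23/2) = 931/90.

931/90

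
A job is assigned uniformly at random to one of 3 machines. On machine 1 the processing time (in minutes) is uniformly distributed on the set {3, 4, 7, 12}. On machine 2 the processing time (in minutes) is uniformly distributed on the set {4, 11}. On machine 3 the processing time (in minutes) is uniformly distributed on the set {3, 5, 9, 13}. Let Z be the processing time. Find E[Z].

E[Z | machine 1] = (3+4+7+12)/4 = 13/2.
E[Z | machine 2] = (4+11)/2 = 15/2.
E[Z | machine 3] = (3+5+9+13)/4 = 15/2.
By the law of total expectation,
E[Z] = (1/3)·(13/2) + (1/3)·(15/2) + (1/3)·(15/2) = 43/6.

43/6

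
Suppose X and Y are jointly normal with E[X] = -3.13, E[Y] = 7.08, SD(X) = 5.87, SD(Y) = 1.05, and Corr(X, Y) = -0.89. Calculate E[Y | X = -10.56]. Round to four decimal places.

8.2629

The regression of Y on X has slope ρ·σ_Y/σ_X and passes through (μ_X, μ_Y).
E[Y | X=-10.56] = 7.08 + (-0.89)·(1.05/5.87)·(-10.56 − (-3.13)) = 7.08 + (-0.1592)·(-7.43) = 8.2629.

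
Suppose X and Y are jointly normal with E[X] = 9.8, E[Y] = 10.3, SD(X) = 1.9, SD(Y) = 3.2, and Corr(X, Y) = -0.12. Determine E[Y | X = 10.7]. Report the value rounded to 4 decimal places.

E[Y | X=x] = μ_Y + ρ(σ_Y/σ_X)(x − μ_X) for jointly normal variables.
E[Y | X=10.7] = 10.3 + (-0.12)·(3.2/1.9)·(10.7 − (9.8)) = 10.3 + (-0.20211)·(0.9) = 10.1181.

10.1181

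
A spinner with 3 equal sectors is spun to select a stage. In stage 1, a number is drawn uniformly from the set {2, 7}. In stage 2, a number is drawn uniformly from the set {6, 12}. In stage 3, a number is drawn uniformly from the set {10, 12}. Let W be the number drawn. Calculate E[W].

49/6

E[W | stage 1] = (2+7)/2 = 9/2.
E[W | stage 2] = (6+12)/2 = 9.
E[W | stage 3] = (10+12)/2 = 11.
By the law of total expectation,
E[W] = (1/3)·(9/2) + (1/3)·(9) + (1/3)·(11) = 49/6.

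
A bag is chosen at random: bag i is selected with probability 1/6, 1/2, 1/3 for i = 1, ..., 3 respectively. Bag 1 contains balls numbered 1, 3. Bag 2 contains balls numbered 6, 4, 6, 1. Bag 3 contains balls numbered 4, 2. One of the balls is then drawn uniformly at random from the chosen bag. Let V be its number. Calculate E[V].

83/24

E[V | bag 1] = (1+3)/2 = 2.
E[V | bag 2] = (6+4+6+1)/4 = 17/4.
E[V | bag 3] = (4+2)/2 = 3.
By the law of total expectation,
E[V] = (1/6)·(2) + (1/2)·(17/4) + (1/3)·(3) = 83/24.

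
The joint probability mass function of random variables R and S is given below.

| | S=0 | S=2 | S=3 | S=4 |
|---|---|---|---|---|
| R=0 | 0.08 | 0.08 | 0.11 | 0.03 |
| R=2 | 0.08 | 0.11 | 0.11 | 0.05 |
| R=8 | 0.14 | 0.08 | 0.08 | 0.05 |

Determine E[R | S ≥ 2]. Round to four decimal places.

P(S ≥ 2) = 0.70.
Summing R·P(R=x,S=y) over the conditioning event gives 2.22.
E[R | S ≥ 2] = (2.22) / (0.70) = 3.1714.

3.1714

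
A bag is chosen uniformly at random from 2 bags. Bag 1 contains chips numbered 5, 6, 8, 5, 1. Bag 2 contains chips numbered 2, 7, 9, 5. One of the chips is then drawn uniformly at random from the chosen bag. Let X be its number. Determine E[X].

43/8

E[X | bag 1] = (5+6+8+5+1)/5 = 5.
E[X | bag 2] = (2+7+9+5)/4 = 23/4.
By the law of total expectation,
E[X] = (1/2)·(5) + (1/2)·(23/4) = 43/8.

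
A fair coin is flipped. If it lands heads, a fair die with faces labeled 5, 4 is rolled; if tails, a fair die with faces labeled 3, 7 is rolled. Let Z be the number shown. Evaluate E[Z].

E[Z | heads] = (5+4)/2 = 9/2.
E[Z | tails] = (3+7)/2 = 5.
E[Z] = (1/2)·(9/2) + (1/2)·(5) = 19/4.

19/4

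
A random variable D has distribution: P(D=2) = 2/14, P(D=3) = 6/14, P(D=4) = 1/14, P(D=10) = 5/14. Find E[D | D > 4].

P(D > 4) = 5/14.
Σ over the event: 10·5/14 = 25/7.
E[D | D > 4] = (25/7) / (5/14) = 10.

10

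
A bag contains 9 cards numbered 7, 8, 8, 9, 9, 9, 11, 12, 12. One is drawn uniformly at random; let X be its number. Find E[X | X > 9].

P(X > 9) = 1/3.
Σ over the event: 11·1/9 + 12·2/9 = 35/9.
E[X | X > 9] = (35/9) / (1/3) = 35/3.

35/3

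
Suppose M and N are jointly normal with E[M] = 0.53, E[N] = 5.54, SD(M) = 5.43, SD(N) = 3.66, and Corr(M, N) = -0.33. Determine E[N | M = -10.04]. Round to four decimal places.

For a bivariate normal, E[N | M=x] = μ_N + ρ·(σ_N/σ_M)·(x − μ_M).
E[N | M=-10.04] = 5.54 + (-0.33)·(3.66/5.43)·(-10.04 − (0.53)) = 5.54 + (-0.22243)·(-10.57) = 7.8911.

7.8911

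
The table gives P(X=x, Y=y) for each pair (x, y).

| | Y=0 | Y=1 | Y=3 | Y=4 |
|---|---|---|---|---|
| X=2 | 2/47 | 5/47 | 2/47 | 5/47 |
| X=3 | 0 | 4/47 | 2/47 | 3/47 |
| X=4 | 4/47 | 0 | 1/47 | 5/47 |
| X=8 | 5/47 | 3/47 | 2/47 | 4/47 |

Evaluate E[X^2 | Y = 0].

392/11

P(Y = 0) = 11/47.
Σ X^2·P over the event = 4·(2/47) + 16·(4/47) + 64·(5/47) = 392/47.
E[X^2 | Y = 0] = (392/47) / (11/47) = 392/11.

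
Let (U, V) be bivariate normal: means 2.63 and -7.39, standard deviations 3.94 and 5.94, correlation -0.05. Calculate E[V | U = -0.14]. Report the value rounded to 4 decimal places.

For a bivariate normal, E[V | U=x] = μ_V + ρ·(σ_V/σ_U)·(x − μ_U).
E[V | U=-0.14] = -7.39 + (-0.05)·(5.94/3.94)·(-0.14 − (2.63)) = -7.39 + (-0.075381)·(-2.77) = -7.1812.

-7.1812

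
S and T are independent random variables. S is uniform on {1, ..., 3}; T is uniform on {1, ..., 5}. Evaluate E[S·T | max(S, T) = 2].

Outcomes with max(S, T) = 2: (1,2), (2,1), (2,2), each with probability 1/15.
E[S·T | max(S, T) = 2] = (2 + 2 + 4) / 3 = 8/3.

8/3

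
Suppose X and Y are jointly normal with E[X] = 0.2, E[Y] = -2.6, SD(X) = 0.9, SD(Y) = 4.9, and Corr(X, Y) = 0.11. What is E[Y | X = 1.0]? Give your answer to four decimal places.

E[Y | X=x] = μ_Y + ρ(σ_Y/σ_X)(x − μ_X) for jointly normal variables.
E[Y | X=1.0] = -2.6 + (0.11)·(4.9/0.9)·(1.0 − (0.2)) = -2.6 + (0.59889)·(0.8) = -2.1209.

-2.1209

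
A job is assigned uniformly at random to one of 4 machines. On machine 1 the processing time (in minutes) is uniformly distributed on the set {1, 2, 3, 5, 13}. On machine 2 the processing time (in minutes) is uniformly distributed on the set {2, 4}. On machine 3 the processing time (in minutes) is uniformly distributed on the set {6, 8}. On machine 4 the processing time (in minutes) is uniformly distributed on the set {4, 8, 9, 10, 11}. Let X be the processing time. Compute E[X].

29/5

E[X | machine 1] = (1+2+3+5+13)/5 = 24/5.
E[X | machine 2] = (2+4)/2 = 3.
E[X | machine 3] = (6+8)/2 = 7.
E[X | machine 4] = (4+8+9+10+11)/5 = 42/5.
E[X] = (1/4)·(24/5) + (1/4)·(3) + (1/4)·(7) + (1/4)·(42/5) = 29/5.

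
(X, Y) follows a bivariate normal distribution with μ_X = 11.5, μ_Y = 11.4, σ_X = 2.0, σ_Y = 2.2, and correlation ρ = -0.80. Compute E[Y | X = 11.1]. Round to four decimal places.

The regression of Y on X has slope ρ·σ_Y/σ_X and passes through (μ_X, μ_Y).
E[Y | X=11.1] = 11.4 + (-0.80)·(2.2/2.0)·(11.1 − (11.5)) = 11.4 + (-0.88)·(-0.4) = 11.7520.

11.7520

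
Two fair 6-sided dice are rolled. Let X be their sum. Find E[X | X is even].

7

P(X is even) = 1/2.
Σ over the event: 2·1/36 + 4·1/12 + 6·5/36 + 8·5/36 + 10·1/12 + 12·1/36 = 7/2.
E[X | X is even] = (7/2) / (1/2) = 7.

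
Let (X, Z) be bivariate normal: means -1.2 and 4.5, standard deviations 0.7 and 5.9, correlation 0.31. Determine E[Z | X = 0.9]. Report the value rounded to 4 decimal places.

9.9870

For a bivariate normal, E[Z | X=x] = μ_Z + ρ·(σ_Z/σ_X)·(x − μ_X).
E[Z | X=0.9] = 4.5 + (0.31)·(5.9/0.7)·(0.9 − (-1.2)) = 4.5 + (2.61286)·(2.1) = 9.9870.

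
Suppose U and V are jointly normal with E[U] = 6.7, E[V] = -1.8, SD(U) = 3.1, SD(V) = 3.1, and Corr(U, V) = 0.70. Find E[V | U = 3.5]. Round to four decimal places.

-4.0400

The regression of V on U has slope ρ·σ_V/σ_U and passes through (μ_U, μ_V).
E[V | U=3.5] = -1.8 + (0.70)·(3.1/3.1)·(3.5 − (6.7)) = -1.8 + (0.7)·(-3.2) = -4.0400.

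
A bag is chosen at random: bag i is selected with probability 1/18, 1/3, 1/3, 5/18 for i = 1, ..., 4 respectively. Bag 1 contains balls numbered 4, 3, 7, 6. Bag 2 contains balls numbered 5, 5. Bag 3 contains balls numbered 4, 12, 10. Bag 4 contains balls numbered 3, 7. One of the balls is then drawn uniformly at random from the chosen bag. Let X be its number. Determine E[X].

56/9

E[X | bag 1] = (4+3+7+6)/4 = 5.
E[X | bag 2] = (5+5)/2 = 5.
E[X | bag 3] = (4+12+10)/3 = 26/3.
E[X | bag 4] = (3+7)/2 = 5.
E[X] = (1/18)·(5) + (1/3)·(5) + (1/3)·(26/3) + (5/18)·(5) = 56/9.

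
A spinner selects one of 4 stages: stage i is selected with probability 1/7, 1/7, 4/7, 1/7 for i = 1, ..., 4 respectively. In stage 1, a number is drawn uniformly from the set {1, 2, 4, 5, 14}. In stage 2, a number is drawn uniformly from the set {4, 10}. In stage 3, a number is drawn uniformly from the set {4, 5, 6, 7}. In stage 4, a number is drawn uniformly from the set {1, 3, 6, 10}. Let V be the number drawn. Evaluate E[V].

28/5

E[V | stage 1] = (1+2+4+5+14)/5 = 26/5.
E[V | stage 2] = (4+10)/2 = 7.
E[V | stage 3] = (4+5+6+7)/4 = 11/2.
E[V | stage 4] = (1+3+6+10)/4 = 5.
E[V] = (1/7)·(26/5) + (1/7)·(7) + (4/7)·(11/2) + (1/7)·(5) = 28/5.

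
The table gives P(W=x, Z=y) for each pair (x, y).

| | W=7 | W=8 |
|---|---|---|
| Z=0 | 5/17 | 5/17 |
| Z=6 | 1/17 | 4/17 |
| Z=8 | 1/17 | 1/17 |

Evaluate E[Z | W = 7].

2

P(W = 7) = 7/17.
Σ Z·P over the event = 0·(5/17) + 6·(1/17) + 8·(1/17) = 14/17.
E[Z | W = 7] = (14/17) / (7/17) = 2.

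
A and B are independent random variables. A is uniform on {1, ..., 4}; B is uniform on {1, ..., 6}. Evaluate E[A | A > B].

P(A > B) = 1/4.
Summing A·P(x,y) over outcomes with A > B gives 5/6.
E[A | A > B] = (5/6) / (1/4) = 10/3.

10/3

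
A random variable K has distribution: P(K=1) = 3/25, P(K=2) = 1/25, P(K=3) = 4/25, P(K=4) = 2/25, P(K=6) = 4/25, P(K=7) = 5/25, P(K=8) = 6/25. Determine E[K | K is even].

82/13

P(K is even) = 13/25.
Σ over the event: 2·1/25 + 4·2/25 + 6·4/25 + 8·6/25 = 82/25.
E[K | K is even] = (82/25) / (13/25) = 82/13.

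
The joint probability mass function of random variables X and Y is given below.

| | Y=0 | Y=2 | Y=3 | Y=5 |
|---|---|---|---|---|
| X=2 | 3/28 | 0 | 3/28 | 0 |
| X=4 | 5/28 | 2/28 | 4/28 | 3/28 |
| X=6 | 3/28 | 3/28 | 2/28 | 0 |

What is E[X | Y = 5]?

4

P(Y = 5) = 3/28.
Σ X·P over the event = 4·(3/28) = 3/7.
E[X | Y = 5] = (3/7) / (3/28) = 4.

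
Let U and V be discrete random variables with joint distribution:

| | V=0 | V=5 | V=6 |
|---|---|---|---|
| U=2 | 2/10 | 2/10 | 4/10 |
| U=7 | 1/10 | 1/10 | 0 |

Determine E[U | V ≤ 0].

11/3

P(V ≤ 0) = 3/10.
Summing U·P(U=x,V=y) over the conditioning event gives 11/10.
E[U | V ≤ 0] = (11/10) / (3/10) = 11/3.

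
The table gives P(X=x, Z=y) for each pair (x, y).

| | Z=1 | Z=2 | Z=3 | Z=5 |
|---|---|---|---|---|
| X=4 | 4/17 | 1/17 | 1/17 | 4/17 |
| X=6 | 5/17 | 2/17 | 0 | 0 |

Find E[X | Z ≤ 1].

46/9

P(Z ≤ 1) = 9/17.
Summing X·P(X=x,Z=y) over the conditioning event gives 46/17.
E[X | Z ≤ 1] = (46/17) / (9/17) = 46/9.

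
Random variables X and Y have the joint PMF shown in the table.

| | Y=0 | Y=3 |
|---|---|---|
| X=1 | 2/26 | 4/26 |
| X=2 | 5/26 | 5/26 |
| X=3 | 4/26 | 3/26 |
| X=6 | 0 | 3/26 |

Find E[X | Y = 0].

P(Y = 0) = 11/26.
Summing X·P(X=x,Y=y) over the conditioning event gives 12/13.
E[X | Y = 0] = (12/13) / (11/26) = 24/11.

24/11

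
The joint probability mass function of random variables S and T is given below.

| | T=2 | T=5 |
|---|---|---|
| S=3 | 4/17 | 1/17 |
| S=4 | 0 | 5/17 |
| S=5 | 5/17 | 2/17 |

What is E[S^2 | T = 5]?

P(T = 5) = 8/17.
Σ S^2·P over the event = 9·(1/17) + 16·(5/17) + 25·(2/17) = 139/17.
E[S^2 | T = 5] = (139/17) / (8/17) = 139/8.

139/8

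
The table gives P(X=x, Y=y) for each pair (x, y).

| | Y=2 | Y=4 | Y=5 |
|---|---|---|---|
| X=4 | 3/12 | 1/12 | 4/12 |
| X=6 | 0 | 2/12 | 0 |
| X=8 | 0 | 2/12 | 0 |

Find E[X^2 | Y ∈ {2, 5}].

16

P(Y ∈ {2, 5}) = 7/12.
Σ X^2·P over the event = 16·(3/12) + 16·(4/12) = 28/3.
E[X^2 | Y ∈ {2, 5}] = (28/3) / (7/12) = 16.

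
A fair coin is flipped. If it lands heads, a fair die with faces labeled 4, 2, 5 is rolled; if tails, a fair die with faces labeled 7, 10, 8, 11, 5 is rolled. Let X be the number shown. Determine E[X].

E[X | heads] = (4+2+5)/3 = 11/3.
E[X | tails] = (7+10+8+11+5)/5 = 41/5.
By the law of total expectation,
E[X] = (1/2)·(11/3) + (1/2)·(41/5) = 89/15.

89/15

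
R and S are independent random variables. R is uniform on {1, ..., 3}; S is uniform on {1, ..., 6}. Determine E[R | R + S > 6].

7/3

Outcomes with R + S > 6: (1,6), (2,5), (2,6), (3,4), (3,5), (3,6), each with probability 1/18.
E[R | R + S > 6] = (1 + 2 + 2 + 3 + 3 + 3) / 6 = 7/3.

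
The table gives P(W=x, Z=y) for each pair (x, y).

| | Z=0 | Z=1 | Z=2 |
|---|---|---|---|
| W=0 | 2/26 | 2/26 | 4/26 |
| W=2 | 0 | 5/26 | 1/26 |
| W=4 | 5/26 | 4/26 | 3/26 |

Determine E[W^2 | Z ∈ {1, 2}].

136/19

P(Z ∈ {1, 2}) = 19/26.
Σ W^2·P over the event = 0·(2/26) + 0·(4/26) + 4·(5/26) + 4·(1/26) + 16·(4/26) + 16·(3/26) = 68/13.
E[W^2 | Z ∈ {1, 2}] = (68/13) / (19/26) = 136/19.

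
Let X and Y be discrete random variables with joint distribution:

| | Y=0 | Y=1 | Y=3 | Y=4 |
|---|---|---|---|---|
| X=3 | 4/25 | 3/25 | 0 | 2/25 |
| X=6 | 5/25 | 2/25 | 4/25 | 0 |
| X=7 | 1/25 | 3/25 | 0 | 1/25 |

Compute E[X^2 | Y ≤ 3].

P(Y ≤ 3) = 22/25.
Σ X^2·P over the event = 9·(4/25) + 9·(3/25) + 36·(5/25) + 36·(2/25) + 36·(4/25) + 49·(1/25) + 49·(3/25) = 131/5.
E[X^2 | Y ≤ 3] = (131/5) / (22/25) = 655/22.

655/22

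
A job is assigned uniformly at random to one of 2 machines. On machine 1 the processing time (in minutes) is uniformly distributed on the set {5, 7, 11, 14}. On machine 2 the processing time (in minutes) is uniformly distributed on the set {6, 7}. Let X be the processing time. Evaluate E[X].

E[X | machine 1] = (5+7+11+14)/4 = 37/4.
E[X | machine 2] = (6+7)/2 = 13/2.
E[X] = (1/2)·(37/4) + (1/2)·(13/2) = 63/8.

63/8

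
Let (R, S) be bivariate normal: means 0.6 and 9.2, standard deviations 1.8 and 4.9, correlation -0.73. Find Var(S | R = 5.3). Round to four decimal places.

The conditional variance in a bivariate normal is σ_S²(1 − ρ²), independent of x.
Var(S | R=5.3) = (4.9)²·(1 − (-0.73)²) = 24.01·0.4671 = 11.2151.

11.2151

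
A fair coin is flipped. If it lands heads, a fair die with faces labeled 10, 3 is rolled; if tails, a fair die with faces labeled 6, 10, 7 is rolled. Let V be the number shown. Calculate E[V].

E[V | heads] = (10+3)/2 = 13/2.
E[V | tails] = (6+10+7)/3 = 23/3.
E[V] = (1/2)·(13/2) + (1/2)·(23/3) = 85/12.

85/12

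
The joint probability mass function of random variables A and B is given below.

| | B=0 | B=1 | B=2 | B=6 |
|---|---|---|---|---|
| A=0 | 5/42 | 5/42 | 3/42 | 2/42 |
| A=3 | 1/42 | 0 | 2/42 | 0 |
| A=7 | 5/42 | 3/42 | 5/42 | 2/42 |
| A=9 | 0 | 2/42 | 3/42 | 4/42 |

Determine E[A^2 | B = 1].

309/10

P(B = 1) = 5/21.
Σ A^2·P over the event = 0·(5/42) + 49·(3/42) + 81·(2/42) = 103/14.
E[A^2 | B = 1] = (103/14) / (5/21) = 309/10.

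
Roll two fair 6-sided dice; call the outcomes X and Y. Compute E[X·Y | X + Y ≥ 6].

203/13

P(X + Y ≥ 6) = 13/18.
Summing XY·P(x,y) over outcomes with X + Y ≥ 6 gives 203/18.
E[X·Y | X + Y ≥ 6] = (203/18) / (13/18) = 203/13.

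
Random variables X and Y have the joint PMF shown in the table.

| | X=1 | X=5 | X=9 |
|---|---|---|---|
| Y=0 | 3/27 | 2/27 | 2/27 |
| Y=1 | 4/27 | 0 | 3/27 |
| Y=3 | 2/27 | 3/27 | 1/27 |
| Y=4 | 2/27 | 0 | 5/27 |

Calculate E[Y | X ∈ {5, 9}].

P(X ∈ {5, 9}) = 16/27.
Σ Y·P over the event = 0·(2/27) + 3·(3/27) + 0·(2/27) + 1·(3/27) + 3·(1/27) + 4·(5/27) = 35/27.
E[Y | X ∈ {5, 9}] = (35/27) / (16/27) = 35/16.

35/16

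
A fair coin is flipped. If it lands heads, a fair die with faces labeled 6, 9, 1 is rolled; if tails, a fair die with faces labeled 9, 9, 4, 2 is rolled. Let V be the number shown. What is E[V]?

E[V | heads] = (6+9+1)/3 = 16/3.
E[V | tails] = (9+9+4+2)/4 = 6.
E[V] = (1/2)·(16/3) + (1/2)·(6) = 17/3.

17/3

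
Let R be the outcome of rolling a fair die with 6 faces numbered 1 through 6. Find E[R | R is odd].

3

Given R is odd, R is equally likely to be any of {1, 3, 5}.
E[R | R is odd] = (1 + 3 + 5) / 3 = 3.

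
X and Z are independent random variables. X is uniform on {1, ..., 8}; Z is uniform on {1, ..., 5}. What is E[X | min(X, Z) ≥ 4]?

Outcomes with min(X, Z) ≥ 4: (4,4), (4,5), (5,4), (5,5), (6,4), (6,5), (7,4), (7,5), (8,4), (8,5), each with probability 1/40.
E[X | min(X, Z) ≥ 4] = (4 + 4 + 5 + 5 + 6 + 6 + 7 + 7 + 8 + 8) / 10 = 6.

6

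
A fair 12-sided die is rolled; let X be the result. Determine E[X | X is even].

Given X is even, X is equally likely to be any of {2, 4, 6, 8, 10, 12}.
E[X | X is even] = (2 + 4 + 6 + 8 + 10 + 12) / 6 = 7.

7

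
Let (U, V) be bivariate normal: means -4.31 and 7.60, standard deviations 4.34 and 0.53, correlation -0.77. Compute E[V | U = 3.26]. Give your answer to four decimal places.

6.8882

For a bivariate normal, E[V | U=x] = μ_V + ρ·(σ_V/σ_U)·(x − μ_U).
E[V | U=3.26] = 7.60 + (-0.77)·(0.53/4.34)·(3.26 − (-4.31)) = 7.60 + (-0.094032)·(7.57) = 6.8882.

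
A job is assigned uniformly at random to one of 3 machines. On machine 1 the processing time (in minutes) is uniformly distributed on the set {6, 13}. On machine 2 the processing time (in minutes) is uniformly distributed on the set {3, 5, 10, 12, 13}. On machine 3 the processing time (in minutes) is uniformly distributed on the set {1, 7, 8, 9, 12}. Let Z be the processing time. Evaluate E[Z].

17/2

E[Z | machine 1] = (6+13)/2 = 19/2.
E[Z | machine 2] = (3+5+10+12+13)/5 = 43/5.
E[Z | machine 3] = (1+7+8+9+12)/5 = 37/5.
E[Z] = (1/3)·(19/2) + (1/3)·(43/5) + (1/3)·(37/5) = 17/2.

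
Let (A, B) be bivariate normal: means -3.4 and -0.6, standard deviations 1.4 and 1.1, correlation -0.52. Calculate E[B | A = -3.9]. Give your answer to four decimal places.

-0.3957

For a bivariate normal, E[B | A=x] = μ_B + ρ·(σ_B/σ_A)·(x − μ_A).
E[B | A=-3.9] = -0.6 + (-0.52)·(1.1/1.4)·(-3.9 − (-3.4)) = -0.6 + (-0.40857)·(-0.5) = -0.3957.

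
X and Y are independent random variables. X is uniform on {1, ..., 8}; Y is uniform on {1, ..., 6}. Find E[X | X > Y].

160/27

P(X > Y) = 9/16.
Summing X·P(x,y) over outcomes with X > Y gives 10/3.
E[X | X > Y] = (10/3) / (9/16) = 160/27.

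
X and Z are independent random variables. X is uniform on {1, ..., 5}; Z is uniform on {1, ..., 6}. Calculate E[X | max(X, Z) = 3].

12/5

Outcomes with max(X, Z) = 3: (1,3), (2,3), (3,1), (3,2), (3,3), each with probability 1/30.
E[X | max(X, Z) = 3] = (1 + 2 + 3 + 3 + 3) / 5 = 12/5.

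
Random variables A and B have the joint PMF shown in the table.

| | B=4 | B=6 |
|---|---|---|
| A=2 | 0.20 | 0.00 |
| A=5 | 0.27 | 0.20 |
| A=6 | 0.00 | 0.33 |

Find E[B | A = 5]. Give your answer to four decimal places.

4.8511

P(A = 5) = 0.47.
Σ B·P over the event = 4·(0.27) + 6·(0.20) = 2.28.
E[B | A = 5] = (2.28) / (0.47) = 4.8511.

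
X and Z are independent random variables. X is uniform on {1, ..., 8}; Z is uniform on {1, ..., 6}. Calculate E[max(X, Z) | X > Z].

160/27

P(X > Z) = 9/16.
Summing max(X,Z)·P(x,y) over outcomes with X > Z gives 10/3.
E[max(X, Z) | X > Z] = (10/3) / (9/16) = 160/27.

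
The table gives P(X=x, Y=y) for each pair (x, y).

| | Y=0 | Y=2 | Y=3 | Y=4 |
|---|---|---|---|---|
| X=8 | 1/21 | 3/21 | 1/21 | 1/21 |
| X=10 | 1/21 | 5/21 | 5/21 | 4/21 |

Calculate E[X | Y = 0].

P(Y = 0) = 2/21.
Σ X·P over the event = 8·(1/21) + 10·(1/21) = 6/7.
E[X | Y = 0] = (6/7) / (2/21) = 9.

9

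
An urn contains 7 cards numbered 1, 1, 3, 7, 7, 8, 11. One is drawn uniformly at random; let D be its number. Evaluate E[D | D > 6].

33/4

P(D > 6) = 4/7.
Σ over the event: 7·2/7 + 8·1/7 + 11·1/7 = 33/7.
E[D | D > 6] = (33/7) / (4/7) = 33/4.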